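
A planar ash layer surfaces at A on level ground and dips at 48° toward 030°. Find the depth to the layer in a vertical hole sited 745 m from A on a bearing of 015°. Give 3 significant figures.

799 m

The hole lies 15° from the dip direction, so the down-dip offset is 745 × cos 15° = 719.61 m.
Depth = down-dip offset × tan(dip) = 719.61 × tan 48° = 719.61 × 1.1106
Depth = 799.21 m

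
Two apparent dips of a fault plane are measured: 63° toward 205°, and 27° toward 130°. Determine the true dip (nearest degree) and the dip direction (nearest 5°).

Represent each trace as a vector plunging at its apparent dip toward its trend (east-north-up frame): v₁ = (-0.192, -0.411, -0.891), v₂ = (0.683, -0.573, -0.454).
n = v₁ × v₂ = (-0.324, -0.695, 0.391) (taken with n_z > 0).
True dip = arccos(n_z / |n|) = arccos(0.4540) = 63.0°.
The horizontal component of n points toward azimuth atan2(n_x, n_y) = 205°, the dip direction.

true dip 63°, dip direction 205°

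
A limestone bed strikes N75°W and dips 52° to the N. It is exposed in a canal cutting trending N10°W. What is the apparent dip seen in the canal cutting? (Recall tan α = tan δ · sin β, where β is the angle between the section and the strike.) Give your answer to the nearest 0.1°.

49.2°

The strike is N75°W and the section trends N10°W; the acute angle between them is β = 65°.
tan α = tan 52° × sin 65° = 1.2799 × 0.9063 = 1.1600
α = arctan(1.1600) = 49.24°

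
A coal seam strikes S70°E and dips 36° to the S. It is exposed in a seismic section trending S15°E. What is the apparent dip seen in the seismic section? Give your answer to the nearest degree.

31°

Angle between strike (S70°E) and section (S15°E): β = 55°.
tan α = tan 36° × sin 55° = 0.7265 × 0.8192 = 0.5951
apparent dip = arctan 0.5951 = 30.76°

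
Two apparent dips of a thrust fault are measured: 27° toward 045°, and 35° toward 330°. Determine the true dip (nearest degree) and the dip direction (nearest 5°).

true dip 38°, dip direction 355°

The two traces are lines in the plane: v₁ = (sin 45°·cos 27°, cos 45°·cos 27°, −sin 27°), v₂ = (sin 330°·cos 35°, cos 330°·cos 35°, −sin 35°).
The plane normal is n = v₁ × v₂ ∝ (-0.039, 0.547, 0.705).
True dip = arccos(n_z / |n|) = arccos(0.7891) = 37.9°.
Dip direction = azimuth of (n_x, n_y) = atan2(-0.039, 0.547) = 356°.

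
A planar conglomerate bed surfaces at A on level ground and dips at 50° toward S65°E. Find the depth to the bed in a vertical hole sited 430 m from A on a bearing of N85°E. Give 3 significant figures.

The hole lies 30° from the dip direction, so the down-dip offset is 430 × cos 30° = 372.39 m.
Depth = down-dip offset × tan(dip) = 372.39 × tan 50° = 372.39 × 1.1918
Depth = 443.80 m

444 m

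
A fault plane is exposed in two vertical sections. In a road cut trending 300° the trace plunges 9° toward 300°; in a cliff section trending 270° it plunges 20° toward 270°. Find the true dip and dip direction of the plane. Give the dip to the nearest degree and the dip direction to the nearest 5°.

true dip 26°, dip direction 230°

Represent each trace as a vector plunging at its apparent dip toward its trend (east-north-up frame): v₁ = (-0.855, 0.494, -0.156), v₂ = (-0.940, -0.000, -0.342).
Cross product v₁ × v₂ gives the pole to the plane: n ∝ (-0.169, -0.146, 0.464).
Dip δ = arctan(|n_h|/n_z) = arctan(0.223/0.464) = 25.7°.
Dip direction = atan2(-0.169, -0.146) = 229° (azimuth of n's horizontal projection).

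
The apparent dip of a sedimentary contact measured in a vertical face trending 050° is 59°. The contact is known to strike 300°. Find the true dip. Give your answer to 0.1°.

60.5°

The section is 70° from the strike.
tan(true dip) = tan 59° / sin 70° = 1.7711
δ = arctan(1.7711) = 60.55°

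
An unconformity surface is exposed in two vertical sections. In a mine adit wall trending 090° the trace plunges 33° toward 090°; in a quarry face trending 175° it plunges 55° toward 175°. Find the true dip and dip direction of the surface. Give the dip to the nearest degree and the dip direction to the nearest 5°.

Each apparent-dip line lies in the plane. As unit vectors (x east, y north, z up), v₁ plunges 33°→090° and v₂ plunges 55°→175°.
The plane normal is n = v₁ × v₂ ∝ (0.311, -0.660, 0.479).
Dip δ = arctan(|n_h|/n_z) = arctan(0.729/0.479) = 56.7°.
The horizontal component of n points toward azimuth atan2(n_x, n_y) = 155°, the dip direction.

true dip 57°, dip direction 155°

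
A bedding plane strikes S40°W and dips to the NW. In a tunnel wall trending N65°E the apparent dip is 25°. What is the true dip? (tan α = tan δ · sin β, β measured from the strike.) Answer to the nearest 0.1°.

47.8°

β = acute angle between strike S40°W and section N65°E = 25°.
tan(true dip) = tan 25° / sin 25° = 1.1034
δ = arctan(1.1034) = 47.81°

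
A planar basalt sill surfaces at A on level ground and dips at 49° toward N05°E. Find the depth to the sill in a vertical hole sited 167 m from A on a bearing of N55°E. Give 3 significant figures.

123 m

The hole lies 50° from the dip direction, so the down-dip offset is 167 × cos 50° = 107.35 m.
Depth = down-dip offset × tan(dip) = 107.35 × tan 49° = 107.35 × 1.1504
Depth = 123.49 m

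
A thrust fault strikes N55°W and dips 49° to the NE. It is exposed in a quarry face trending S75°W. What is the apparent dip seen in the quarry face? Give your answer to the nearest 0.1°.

The strike is N55°W and the section trends S75°W; the acute angle between them is β = 50°.
tan(apparent dip) = tan 49° · sin 50° = 0.8812
apparent dip = arctan 0.8812 = 41.39°

41.4°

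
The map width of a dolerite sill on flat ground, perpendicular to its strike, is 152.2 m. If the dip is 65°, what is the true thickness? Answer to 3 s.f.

True thickness t = w · sin(dip) = 152.2 × sin 65°
t = 152.2 × 0.9063 = 137.940 m

138 m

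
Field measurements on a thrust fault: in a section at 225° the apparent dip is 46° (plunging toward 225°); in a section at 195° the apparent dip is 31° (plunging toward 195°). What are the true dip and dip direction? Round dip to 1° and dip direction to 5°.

true dip 50°, dip direction 255°

The two traces are lines in the plane: v₁ = (sin 225°·cos 46°, cos 225°·cos 46°, −sin 46°), v₂ = (sin 195°·cos 31°, cos 195°·cos 31°, −sin 31°).
n = v₁ × v₂ = (-0.343, -0.093, 0.298) (taken with n_z > 0).
True dip = arccos(n_z / |n|) = arccos(0.6425) = 50.0°.
Dip direction = azimuth of (n_x, n_y) = atan2(-0.343, -0.093) = 255°.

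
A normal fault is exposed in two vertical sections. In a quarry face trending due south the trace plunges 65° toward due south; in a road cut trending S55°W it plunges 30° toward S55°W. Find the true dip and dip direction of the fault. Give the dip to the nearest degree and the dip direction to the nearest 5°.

The two traces are lines in the plane: v₁ = (sin 180°·cos 65°, cos 180°·cos 65°, −sin 65°), v₂ = (sin 235°·cos 30°, cos 235°·cos 30°, −sin 30°).
n = v₁ × v₂ = (0.239, -0.643, 0.300) (taken with n_z > 0).
Dip δ = arctan(|n_h|/n_z) = arctan(0.686/0.300) = 66.4°.
Dip direction = atan2(0.239, -0.643) = 160° (azimuth of n's horizontal projection).

true dip 66°, dip direction 160°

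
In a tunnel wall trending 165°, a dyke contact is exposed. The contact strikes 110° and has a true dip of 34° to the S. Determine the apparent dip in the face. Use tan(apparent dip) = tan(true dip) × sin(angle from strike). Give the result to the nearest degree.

29°

Angle between strike (110°) and section (165°): β = 55°.
tan(apparent dip) = tan 34° · sin 55° = 0.5525
apparent dip = arctan 0.5525 = 28.92°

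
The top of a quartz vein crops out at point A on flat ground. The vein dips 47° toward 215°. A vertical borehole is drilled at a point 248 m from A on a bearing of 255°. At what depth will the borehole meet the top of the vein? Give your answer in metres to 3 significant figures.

The hole lies 40° from the dip direction, so the down-dip offset is 248 × cos 40° = 189.98 m.
Depth = down-dip offset × tan(dip) = 189.98 × tan 47° = 189.98 × 1.0724
Depth = 203.73 m

204 m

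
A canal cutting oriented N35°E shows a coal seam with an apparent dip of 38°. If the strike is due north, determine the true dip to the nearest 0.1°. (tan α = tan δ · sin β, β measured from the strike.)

53.7°

β = acute angle between strike due north and section N35°E = 35°.
tan(true dip) = tan 38° / sin 35° = 1.3621
true dip = arctan 1.3621 = 53.72°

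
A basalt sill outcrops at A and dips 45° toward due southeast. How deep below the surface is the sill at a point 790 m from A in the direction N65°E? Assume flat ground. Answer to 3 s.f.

The hole lies 70° from the dip direction, so the down-dip offset is 790 × cos 70° = 270.20 m.
Depth = down-dip offset × tan(dip) = 270.20 × tan 45° = 270.20 × 1.0000
Depth = 270.20 m

270 m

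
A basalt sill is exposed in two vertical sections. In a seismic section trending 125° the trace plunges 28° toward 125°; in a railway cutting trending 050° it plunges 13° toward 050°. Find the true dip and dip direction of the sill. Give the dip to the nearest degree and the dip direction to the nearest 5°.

true dip 28°, dip direction 115°

Represent each trace as a vector plunging at its apparent dip toward its trend (east-north-up frame): v₁ = (0.723, -0.506, -0.469), v₂ = (0.746, 0.626, -0.225).
n = v₁ × v₂ = (0.408, -0.188, 0.831) (taken with n_z > 0).
tan δ = √(n_x²+n_y²)/n_z = 0.449/0.831, so δ = 28.4°.
The horizontal component of n points toward azimuth atan2(n_x, n_y) = 115°, the dip direction.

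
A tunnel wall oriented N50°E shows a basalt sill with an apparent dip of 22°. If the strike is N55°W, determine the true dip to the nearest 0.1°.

22.7°

The section is 75° from the strike.
tan δ = tan α / sin β = tan 22° / sin 75° = 0.4040 / 0.9659 = 0.4183
true dip = arctan 0.4183 = 22.70°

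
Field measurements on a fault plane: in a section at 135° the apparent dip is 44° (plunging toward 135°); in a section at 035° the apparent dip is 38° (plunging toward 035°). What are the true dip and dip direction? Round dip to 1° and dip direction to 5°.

The two traces are lines in the plane: v₁ = (sin 135°·cos 44°, cos 135°·cos 44°, −sin 44°), v₂ = (sin 35°·cos 38°, cos 35°·cos 38°, −sin 38°).
The plane normal is n = v₁ × v₂ ∝ (0.762, -0.001, 0.558).
Dip δ = arctan(|n_h|/n_z) = arctan(0.762/0.558) = 53.8°.
Dip direction = atan2(0.762, -0.001) = 90° (azimuth of n's horizontal projection).

true dip 54°, dip direction 090°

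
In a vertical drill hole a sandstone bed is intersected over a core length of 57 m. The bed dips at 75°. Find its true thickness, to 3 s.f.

14.8 m

True thickness t = h · cos(dip) = 57 × cos 75°
t = 57 × 0.2588 = 14.753 m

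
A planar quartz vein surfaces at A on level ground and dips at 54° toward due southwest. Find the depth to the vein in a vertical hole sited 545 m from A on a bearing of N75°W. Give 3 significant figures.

375 m

The hole lies 60° from the dip direction, so the down-dip offset is 545 × cos 60° = 272.50 m.
Depth = down-dip offset × tan(dip) = 272.50 × tan 54° = 272.50 × 1.3764
Depth = 375.06 m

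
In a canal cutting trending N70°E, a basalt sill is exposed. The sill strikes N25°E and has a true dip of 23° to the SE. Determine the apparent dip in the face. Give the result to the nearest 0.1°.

The section lies 45° from the strike.
tan α = tan 23° × sin 45° = 0.4245 × 0.7071 = 0.3001
α = arctan(0.3001) = 16.71°

16.7°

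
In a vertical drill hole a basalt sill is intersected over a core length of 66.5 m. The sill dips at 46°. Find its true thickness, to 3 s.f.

True thickness t = h · cos(dip) = 66.5 × cos 46°
t = 66.5 × 0.6947 = 46.195 m

46.2 m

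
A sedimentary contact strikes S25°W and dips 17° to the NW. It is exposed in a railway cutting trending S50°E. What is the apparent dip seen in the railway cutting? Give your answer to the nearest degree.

16°

Angle between strike (S25°W) and section (S50°E): β = 75°.
tan α = tan 17° × sin 75° = 0.3057 × 0.9659 = 0.2953
α = arctan(0.2953) = 16.45°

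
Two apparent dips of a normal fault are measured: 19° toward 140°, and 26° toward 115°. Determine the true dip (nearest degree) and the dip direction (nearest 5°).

The two traces are lines in the plane: v₁ = (sin 140°·cos 19°, cos 140°·cos 19°, −sin 19°), v₂ = (sin 115°·cos 26°, cos 115°·cos 26°, −sin 26°).
The plane normal is n = v₁ × v₂ ∝ (0.194, 0.001, 0.359).
tan δ = √(n_x²+n_y²)/n_z = 0.194/0.359, so δ = 28.4°.
The horizontal component of n points toward azimuth atan2(n_x, n_y) = 90°, the dip direction.

true dip 28°, dip direction 090°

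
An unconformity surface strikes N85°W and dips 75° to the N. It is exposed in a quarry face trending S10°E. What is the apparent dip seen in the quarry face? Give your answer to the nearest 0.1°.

74.5°

The strike is N85°W and the section trends S10°E; the acute angle between them is β = 75°.
tan(apparent dip) = tan 75° · sin 75° = 3.6049
apparent dip = arctan 3.6049 = 74.50°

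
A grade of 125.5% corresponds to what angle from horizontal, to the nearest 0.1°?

tan θ = 125.5/100 = 1.2550
θ = arctan(1.2550) = 51.45°

51.5°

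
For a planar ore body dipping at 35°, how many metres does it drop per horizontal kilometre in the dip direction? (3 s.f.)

700 m

drop per km = 1000 × tan 35° = 1000 × 0.7002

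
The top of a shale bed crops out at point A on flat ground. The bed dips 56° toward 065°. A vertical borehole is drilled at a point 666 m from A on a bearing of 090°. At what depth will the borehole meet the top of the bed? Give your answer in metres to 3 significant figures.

895 m

The hole lies 25° from the dip direction, so the down-dip offset is 666 × cos 25° = 603.60 m.
Depth = down-dip offset × tan(dip) = 603.60 × tan 56° = 603.60 × 1.4826
Depth = 894.88 m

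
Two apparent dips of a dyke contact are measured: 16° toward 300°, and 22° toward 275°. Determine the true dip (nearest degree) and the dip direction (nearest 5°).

true dip 24°, dip direction 250°

Represent each trace as a vector plunging at its apparent dip toward its trend (east-north-up frame): v₁ = (-0.832, 0.481, -0.276), v₂ = (-0.924, 0.081, -0.375).
Cross product v₁ × v₂ gives the pole to the plane: n ∝ (-0.158, -0.057, 0.377).
tan δ = √(n_x²+n_y²)/n_z = 0.168/0.377, so δ = 24.0°.
Dip direction = azimuth of (n_x, n_y) = atan2(-0.158, -0.057) = 250°.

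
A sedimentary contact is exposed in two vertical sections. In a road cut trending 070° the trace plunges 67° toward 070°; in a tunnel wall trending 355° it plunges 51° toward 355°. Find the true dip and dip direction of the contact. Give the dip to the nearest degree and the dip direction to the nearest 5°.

Each apparent-dip line lies in the plane. As unit vectors (x east, y north, z up), v₁ plunges 67°→070° and v₂ plunges 51°→355°.
Cross product v₁ × v₂ gives the pole to the plane: n ∝ (0.473, 0.336, 0.238).
True dip = arccos(n_z / |n|) = arccos(0.3788) = 67.7°.
Dip direction = azimuth of (n_x, n_y) = atan2(0.473, 0.336) = 55°.

true dip 68°, dip direction 055°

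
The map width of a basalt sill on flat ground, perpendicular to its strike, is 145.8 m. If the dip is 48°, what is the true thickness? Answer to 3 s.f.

108 m

True thickness t = w · sin(dip) = 145.8 × sin 48°
t = 145.8 × 0.7431 = 108.351 m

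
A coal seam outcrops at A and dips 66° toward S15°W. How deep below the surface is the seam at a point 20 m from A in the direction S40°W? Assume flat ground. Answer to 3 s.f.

The hole lies 25° from the dip direction, so the down-dip offset is 20 × cos 25° = 18.13 m.
Depth = down-dip offset × tan(dip) = 18.13 × tan 66° = 18.13 × 2.2460
Depth = 40.71 m

40.7 m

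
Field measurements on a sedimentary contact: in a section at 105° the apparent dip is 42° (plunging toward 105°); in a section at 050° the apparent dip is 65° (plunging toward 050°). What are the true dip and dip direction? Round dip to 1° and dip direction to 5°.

Each apparent-dip line lies in the plane. As unit vectors (x east, y north, z up), v₁ plunges 42°→105° and v₂ plunges 65°→050°.
Cross product v₁ × v₂ gives the pole to the plane: n ∝ (0.356, 0.434, 0.257).
tan δ = √(n_x²+n_y²)/n_z = 0.561/0.257, so δ = 65.4°.
The horizontal component of n points toward azimuth atan2(n_x, n_y) = 39°, the dip direction.

true dip 65°, dip direction 040°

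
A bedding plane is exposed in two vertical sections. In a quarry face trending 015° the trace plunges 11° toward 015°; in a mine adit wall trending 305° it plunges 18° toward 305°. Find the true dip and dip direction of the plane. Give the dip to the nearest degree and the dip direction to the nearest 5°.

The two traces are lines in the plane: v₁ = (sin 15°·cos 11°, cos 15°·cos 11°, −sin 11°), v₂ = (sin 305°·cos 18°, cos 305°·cos 18°, −sin 18°).
n = v₁ × v₂ = (-0.189, 0.227, 0.877) (taken with n_z > 0).
True dip = arccos(n_z / |n|) = arccos(0.9477) = 18.6°.
Dip direction = azimuth of (n_x, n_y) = atan2(-0.189, 0.227) = 320°.

true dip 19°, dip direction 320°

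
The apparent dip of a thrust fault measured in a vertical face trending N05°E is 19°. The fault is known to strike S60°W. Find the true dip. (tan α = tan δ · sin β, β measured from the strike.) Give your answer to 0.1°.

β = acute angle between strike S60°W and section N05°E = 55°.
tan δ = tan α / sin β = tan 19° / sin 55° = 0.3443 / 0.8192 = 0.4203
δ = arctan(0.4203) = 22.80°

22.8°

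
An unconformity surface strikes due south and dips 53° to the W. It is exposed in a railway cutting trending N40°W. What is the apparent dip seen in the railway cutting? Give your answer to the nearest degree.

40°

Angle between strike (due south) and section (N40°W): β = 40°.
tan α = tan 53° × sin 40° = 1.3270 × 0.6428 = 0.8530
apparent dip = arctan 0.8530 = 40.46°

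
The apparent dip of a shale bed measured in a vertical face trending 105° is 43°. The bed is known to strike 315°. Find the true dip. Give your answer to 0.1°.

β = acute angle between strike 315° and section 105° = 30°.
tan δ = tan α / sin β = tan 43° / sin 30° = 0.9325 / 0.5000 = 1.8650
true dip = arctan 1.8650 = 61.80°

61.8°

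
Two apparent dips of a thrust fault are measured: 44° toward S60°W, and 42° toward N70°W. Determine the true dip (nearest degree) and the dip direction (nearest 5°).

true dip 46°, dip direction 260°

Each apparent-dip line lies in the plane. As unit vectors (x east, y north, z up), v₁ plunges 44°→S60°W and v₂ plunges 42°→N70°W.
Cross product v₁ × v₂ gives the pole to the plane: n ∝ (-0.417, -0.068, 0.410).
Dip δ = arctan(|n_h|/n_z) = arctan(0.423/0.410) = 45.9°.
Dip direction = atan2(-0.417, -0.068) = 261° (azimuth of n's horizontal projection).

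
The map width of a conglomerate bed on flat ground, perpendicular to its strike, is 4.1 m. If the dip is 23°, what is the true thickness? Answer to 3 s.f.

True thickness t = w · sin(dip) = 4.1 × sin 23°
t = 4.1 × 0.3907 = 1.602 m

1.60 m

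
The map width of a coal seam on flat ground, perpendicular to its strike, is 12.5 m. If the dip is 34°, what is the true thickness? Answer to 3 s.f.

True thickness t = w · sin(dip) = 12.5 × sin 34°
t = 12.5 × 0.5592 = 6.990 m

6.99 m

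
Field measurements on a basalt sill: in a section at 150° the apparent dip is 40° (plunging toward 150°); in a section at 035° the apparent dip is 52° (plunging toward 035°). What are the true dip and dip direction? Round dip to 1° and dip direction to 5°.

true dip 63°, dip direction 085°

Represent each trace as a vector plunging at its apparent dip toward its trend (east-north-up frame): v₁ = (0.383, -0.663, -0.643), v₂ = (0.353, 0.504, -0.788).
n = v₁ × v₂ = (0.847, 0.075, 0.427) (taken with n_z > 0).
True dip = arccos(n_z / |n|) = arccos(0.4492) = 63.3°.
Dip direction = azimuth of (n_x, n_y) = atan2(0.847, 0.075) = 85°.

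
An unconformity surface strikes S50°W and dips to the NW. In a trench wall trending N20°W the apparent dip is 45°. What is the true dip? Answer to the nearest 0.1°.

46.8°

β = acute angle between strike S50°W and section N20°W = 70°.
tan δ = tan α / sin β = tan 45° / sin 70° = 1.0000 / 0.9397 = 1.0642
δ = arctan(1.0642) = 46.78°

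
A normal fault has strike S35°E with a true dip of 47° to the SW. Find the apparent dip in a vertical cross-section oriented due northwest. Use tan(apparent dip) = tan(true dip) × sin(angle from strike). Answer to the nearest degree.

11°

The strike is S35°E and the section trends due northwest; the acute angle between them is β = 10°.
tan α = tan 47° × sin 10° = 1.0724 × 0.1736 = 0.1862
α = arctan(0.1862) = 10.55°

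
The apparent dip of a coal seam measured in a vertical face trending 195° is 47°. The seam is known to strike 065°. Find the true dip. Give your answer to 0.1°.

54.5°

The section is 50° from the strike.
tan δ = tan α / sin β = tan 47° / sin 50° = 1.0724 / 0.7660 = 1.3999
true dip = arctan 1.3999 = 54.46°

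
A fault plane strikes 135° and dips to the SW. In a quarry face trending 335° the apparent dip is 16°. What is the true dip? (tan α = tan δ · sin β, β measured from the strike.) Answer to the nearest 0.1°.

40.0°

The section is 20° from the strike.
tan δ = tan α / sin β = tan 16° / sin 20° = 0.2867 / 0.3420 = 0.8384
δ = arctan(0.8384) = 39.98°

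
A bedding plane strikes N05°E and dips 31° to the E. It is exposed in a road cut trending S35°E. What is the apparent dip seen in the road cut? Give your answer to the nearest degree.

21°

The section lies 40° from the strike.
tan(apparent dip) = tan 31° · sin 40° = 0.3862
apparent dip = arctan 0.3862 = 21.12°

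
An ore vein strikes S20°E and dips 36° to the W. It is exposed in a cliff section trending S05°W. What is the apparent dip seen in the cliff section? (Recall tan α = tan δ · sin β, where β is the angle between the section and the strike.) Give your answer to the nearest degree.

Angle between strike (S20°E) and section (S05°W): β = 25°.
tan α = tan 36° × sin 25° = 0.7265 × 0.4226 = 0.3071
apparent dip = arctan 0.3071 = 17.07°

17°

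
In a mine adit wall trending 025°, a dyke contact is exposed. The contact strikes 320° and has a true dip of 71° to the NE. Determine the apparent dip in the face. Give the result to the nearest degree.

Angle between strike (320°) and section (025°): β = 65°.
tan(apparent dip) = tan 71° · sin 65° = 2.6321
apparent dip = arctan 2.6321 = 69.20°

69°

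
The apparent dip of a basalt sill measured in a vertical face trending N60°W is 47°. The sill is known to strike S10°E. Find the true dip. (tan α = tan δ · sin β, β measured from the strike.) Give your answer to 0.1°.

54.5°

β = acute angle between strike S10°E and section N60°W = 50°.
tan(true dip) = tan 47° / sin 50° = 1.3999
true dip = arctan 1.3999 = 54.46°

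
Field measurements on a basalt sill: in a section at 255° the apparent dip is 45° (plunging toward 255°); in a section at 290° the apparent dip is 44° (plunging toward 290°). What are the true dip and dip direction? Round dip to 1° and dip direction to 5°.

Each apparent-dip line lies in the plane. As unit vectors (x east, y north, z up), v₁ plunges 45°→255° and v₂ plunges 44°→290°.
n = v₁ × v₂ = (-0.301, -0.004, 0.292) (taken with n_z > 0).
True dip = arccos(n_z / |n|) = arccos(0.6958) = 45.9°.
Dip direction = azimuth of (n_x, n_y) = atan2(-0.301, -0.004) = 269°.

true dip 46°, dip direction 270°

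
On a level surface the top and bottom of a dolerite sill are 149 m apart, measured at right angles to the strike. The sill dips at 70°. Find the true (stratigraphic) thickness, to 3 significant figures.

True thickness t = w · sin(dip) = 149 × sin 70°
t = 149 × 0.9397 = 140.014 m

140 m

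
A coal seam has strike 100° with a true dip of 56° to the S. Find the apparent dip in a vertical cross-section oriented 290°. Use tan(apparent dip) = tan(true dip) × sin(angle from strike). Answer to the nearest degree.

Angle between strike (100°) and section (290°): β = 10°.
tan α = tan 56° × sin 10° = 1.4826 × 0.1736 = 0.2574
apparent dip = arctan 0.2574 = 14.44°

14°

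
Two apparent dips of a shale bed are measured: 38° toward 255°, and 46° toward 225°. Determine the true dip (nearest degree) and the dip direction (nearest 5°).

Each apparent-dip line lies in the plane. As unit vectors (x east, y north, z up), v₁ plunges 38°→255° and v₂ plunges 46°→225°.
n = v₁ × v₂ = (-0.156, -0.245, 0.274) (taken with n_z > 0).
tan δ = √(n_x²+n_y²)/n_z = 0.290/0.274, so δ = 46.7°.
The horizontal component of n points toward azimuth atan2(n_x, n_y) = 212°, the dip direction.

true dip 47°, dip direction 210°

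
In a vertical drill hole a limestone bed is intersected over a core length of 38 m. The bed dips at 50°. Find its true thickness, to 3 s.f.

True thickness t = h · cos(dip) = 38 × cos 50°
t = 38 × 0.6428 = 24.426 m

24.4 m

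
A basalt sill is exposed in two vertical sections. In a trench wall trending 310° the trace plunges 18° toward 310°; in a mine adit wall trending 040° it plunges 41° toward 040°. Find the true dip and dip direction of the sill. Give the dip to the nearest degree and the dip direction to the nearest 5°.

The two traces are lines in the plane: v₁ = (sin 310°·cos 18°, cos 310°·cos 18°, −sin 18°), v₂ = (sin 40°·cos 41°, cos 40°·cos 41°, −sin 41°).
n = v₁ × v₂ = (0.222, 0.628, 0.718) (taken with n_z > 0).
True dip = arccos(n_z / |n|) = arccos(0.7330) = 42.9°.
Dip direction = atan2(0.222, 0.628) = 20° (azimuth of n's horizontal projection).

true dip 43°, dip direction 020°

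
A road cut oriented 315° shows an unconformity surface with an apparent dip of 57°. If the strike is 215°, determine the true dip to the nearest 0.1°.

The section is 80° from the strike.
tan(true dip) = tan 57° / sin 80° = 1.5636
δ = arctan(1.5636) = 57.40°

57.4°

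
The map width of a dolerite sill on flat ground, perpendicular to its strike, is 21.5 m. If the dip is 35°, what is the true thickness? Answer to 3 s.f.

12.3 m

True thickness t = w · sin(dip) = 21.5 × sin 35°
t = 21.5 × 0.5736 = 12.332 m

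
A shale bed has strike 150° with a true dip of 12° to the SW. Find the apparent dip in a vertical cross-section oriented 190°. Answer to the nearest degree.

The section lies 40° from the strike.
tan α = tan 12° × sin 40° = 0.2126 × 0.6428 = 0.1366
apparent dip = arctan 0.1366 = 7.78°

8°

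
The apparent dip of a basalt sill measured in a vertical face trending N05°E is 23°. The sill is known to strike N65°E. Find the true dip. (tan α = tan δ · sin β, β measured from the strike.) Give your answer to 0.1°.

26.1°

The section is 60° from the strike.
tan(true dip) = tan 23° / sin 60° = 0.4901
true dip = arctan 0.4901 = 26.11°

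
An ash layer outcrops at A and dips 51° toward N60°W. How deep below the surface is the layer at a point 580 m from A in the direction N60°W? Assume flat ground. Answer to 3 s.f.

716 m

The hole is directly down-dip from the outcrop, so the down-dip offset is 580 m.
Depth = down-dip offset × tan(dip) = 580.00 × tan 51° = 580.00 × 1.2349
Depth = 716.24 m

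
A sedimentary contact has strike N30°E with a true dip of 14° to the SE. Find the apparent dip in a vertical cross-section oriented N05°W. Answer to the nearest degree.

8°

The strike is N30°E and the section trends N05°W; the acute angle between them is β = 35°.
tan(apparent dip) = tan 14° · sin 35° = 0.1430
apparent dip = arctan 0.1430 = 8.14°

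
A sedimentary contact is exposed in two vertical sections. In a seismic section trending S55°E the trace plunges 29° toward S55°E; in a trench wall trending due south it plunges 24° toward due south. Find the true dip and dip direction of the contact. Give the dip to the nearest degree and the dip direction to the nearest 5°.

true dip 30°, dip direction 140°

The two traces are lines in the plane: v₁ = (sin 125°·cos 29°, cos 125°·cos 29°, −sin 29°), v₂ = (sin 180°·cos 24°, cos 180°·cos 24°, −sin 24°).
n = v₁ × v₂ = (0.239, -0.291, 0.655) (taken with n_z > 0).
Dip δ = arctan(|n_h|/n_z) = arctan(0.377/0.655) = 29.9°.
Dip direction = azimuth of (n_x, n_y) = atan2(0.239, -0.291) = 141°.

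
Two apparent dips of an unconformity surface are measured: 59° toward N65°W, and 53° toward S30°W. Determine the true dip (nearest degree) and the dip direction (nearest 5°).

true dip 64°, dip direction 260°

Each apparent-dip line lies in the plane. As unit vectors (x east, y north, z up), v₁ plunges 59°→N65°W and v₂ plunges 53°→S30°W.
Cross product v₁ × v₂ gives the pole to the plane: n ∝ (-0.621, -0.115, 0.309).
True dip = arccos(n_z / |n|) = arccos(0.4395) = 63.9°.
Dip direction = atan2(-0.621, -0.115) = 260° (azimuth of n's horizontal projection).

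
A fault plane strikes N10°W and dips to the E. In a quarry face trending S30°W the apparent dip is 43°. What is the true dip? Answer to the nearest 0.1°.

The section is 40° from the strike.
tan(true dip) = tan 43° / sin 40° = 1.4507
δ = arctan(1.4507) = 55.42°

55.4°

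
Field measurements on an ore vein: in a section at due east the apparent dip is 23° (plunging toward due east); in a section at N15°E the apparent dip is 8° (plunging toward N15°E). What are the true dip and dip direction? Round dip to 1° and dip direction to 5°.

Represent each trace as a vector plunging at its apparent dip toward its trend (east-north-up frame): v₁ = (0.921, 0.000, -0.391), v₂ = (0.256, 0.957, -0.139).
Cross product v₁ × v₂ gives the pole to the plane: n ∝ (0.374, 0.028, 0.880).
Dip δ = arctan(|n_h|/n_z) = arctan(0.375/0.880) = 23.1°.
The horizontal component of n points toward azimuth atan2(n_x, n_y) = 86°, the dip direction.

true dip 23°, dip direction 085°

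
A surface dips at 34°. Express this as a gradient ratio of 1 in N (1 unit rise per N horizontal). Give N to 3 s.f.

1 : N means tan θ = 1/N, so N = 1/tan 34° = 1/0.6745

1 in 1.48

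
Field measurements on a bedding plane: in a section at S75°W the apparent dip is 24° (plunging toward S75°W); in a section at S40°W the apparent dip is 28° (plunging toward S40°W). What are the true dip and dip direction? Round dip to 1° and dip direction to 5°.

true dip 28°, dip direction 220°

Represent each trace as a vector plunging at its apparent dip toward its trend (east-north-up frame): v₁ = (-0.882, -0.236, -0.407), v₂ = (-0.568, -0.676, -0.469).
n = v₁ × v₂ = (-0.164, -0.183, 0.463) (taken with n_z > 0).
tan δ = √(n_x²+n_y²)/n_z = 0.246/0.463, so δ = 28.0°.
The horizontal component of n points toward azimuth atan2(n_x, n_y) = 222°, the dip direction.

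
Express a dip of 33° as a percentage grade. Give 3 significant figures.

grade % = 100 × tan 33° = 100 × 0.6494

64.9%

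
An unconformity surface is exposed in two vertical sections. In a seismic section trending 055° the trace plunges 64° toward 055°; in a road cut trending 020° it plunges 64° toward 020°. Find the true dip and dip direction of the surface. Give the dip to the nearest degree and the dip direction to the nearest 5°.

Each apparent-dip line lies in the plane. As unit vectors (x east, y north, z up), v₁ plunges 64°→055° and v₂ plunges 64°→020°.
The plane normal is n = v₁ × v₂ ∝ (0.144, 0.188, 0.110).
True dip = arccos(n_z / |n|) = arccos(0.4218) = 65.1°.
Dip direction = azimuth of (n_x, n_y) = atan2(0.144, 0.188) = 38°.

true dip 65°, dip direction 040°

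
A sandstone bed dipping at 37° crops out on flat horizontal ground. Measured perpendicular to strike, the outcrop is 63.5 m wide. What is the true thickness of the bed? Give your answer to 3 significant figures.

True thickness t = w · sin(dip) = 63.5 × sin 37°
t = 63.5 × 0.6018 = 38.215 m

38.2 m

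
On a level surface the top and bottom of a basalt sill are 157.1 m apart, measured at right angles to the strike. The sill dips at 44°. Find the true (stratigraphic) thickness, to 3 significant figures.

109 m

True thickness t = w · sin(dip) = 157.1 × sin 44°
t = 157.1 × 0.6947 = 109.131 m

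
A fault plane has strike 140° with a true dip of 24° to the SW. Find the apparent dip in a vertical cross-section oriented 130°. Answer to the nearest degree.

The section lies 10° from the strike.
tan(apparent dip) = tan 24° · sin 10° = 0.0773
α = arctan(0.0773) = 4.42°

4°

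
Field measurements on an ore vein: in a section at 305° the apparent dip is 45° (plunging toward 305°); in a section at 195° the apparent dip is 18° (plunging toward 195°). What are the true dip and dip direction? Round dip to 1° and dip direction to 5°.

Each apparent-dip line lies in the plane. As unit vectors (x east, y north, z up), v₁ plunges 45°→305° and v₂ plunges 18°→195°.
Cross product v₁ × v₂ gives the pole to the plane: n ∝ (-0.775, -0.005, 0.632).
True dip = arccos(n_z / |n|) = arccos(0.6320) = 50.8°.
Dip direction = atan2(-0.775, -0.005) = 270° (azimuth of n's horizontal projection).

true dip 51°, dip direction 270°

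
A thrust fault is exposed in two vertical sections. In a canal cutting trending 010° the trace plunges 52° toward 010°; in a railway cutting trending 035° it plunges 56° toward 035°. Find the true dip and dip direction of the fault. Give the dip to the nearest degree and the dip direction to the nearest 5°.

true dip 56°, dip direction 040°

The two traces are lines in the plane: v₁ = (sin 10°·cos 52°, cos 10°·cos 52°, −sin 52°), v₂ = (sin 35°·cos 56°, cos 35°·cos 56°, −sin 56°).
n = v₁ × v₂ = (0.142, 0.164, 0.145) (taken with n_z > 0).
tan δ = √(n_x²+n_y²)/n_z = 0.217/0.145, so δ = 56.1°.
Dip direction = atan2(0.142, 0.164) = 41° (azimuth of n's horizontal projection).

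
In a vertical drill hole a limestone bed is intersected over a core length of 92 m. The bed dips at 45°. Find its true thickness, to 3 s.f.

65.1 m

True thickness t = h · cos(dip) = 92 × cos 45°
t = 92 × 0.7071 = 65.054 m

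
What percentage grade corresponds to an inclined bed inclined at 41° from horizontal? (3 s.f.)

86.9%

grade % = 100 × tan 41° = 100 × 0.8693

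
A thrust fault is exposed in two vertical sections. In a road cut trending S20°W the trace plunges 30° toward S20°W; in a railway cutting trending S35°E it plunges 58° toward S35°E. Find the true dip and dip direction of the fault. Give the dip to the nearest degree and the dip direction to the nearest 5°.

The two traces are lines in the plane: v₁ = (sin 200°·cos 30°, cos 200°·cos 30°, −sin 30°), v₂ = (sin 145°·cos 58°, cos 145°·cos 58°, −sin 58°).
The plane normal is n = v₁ × v₂ ∝ (0.473, -0.403, 0.376).
tan δ = √(n_x²+n_y²)/n_z = 0.622/0.376, so δ = 58.8°.
Dip direction = atan2(0.473, -0.403) = 130° (azimuth of n's horizontal projection).

true dip 59°, dip direction 130°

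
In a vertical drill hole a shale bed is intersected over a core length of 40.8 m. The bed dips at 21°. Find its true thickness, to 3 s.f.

True thickness t = h · cos(dip) = 40.8 × cos 21°
t = 40.8 × 0.9336 = 38.090 m

38.1 m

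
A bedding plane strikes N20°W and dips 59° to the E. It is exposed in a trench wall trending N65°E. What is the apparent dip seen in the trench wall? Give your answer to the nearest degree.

59°

Angle between strike (N20°W) and section (N65°E): β = 85°.
tan(apparent dip) = tan 59° · sin 85° = 1.6579
apparent dip = arctan 1.6579 = 58.90°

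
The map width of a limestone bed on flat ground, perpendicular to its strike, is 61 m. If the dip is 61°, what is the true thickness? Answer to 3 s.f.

True thickness t = w · sin(dip) = 61 × sin 61°
t = 61 × 0.8746 = 53.352 m

53.4 m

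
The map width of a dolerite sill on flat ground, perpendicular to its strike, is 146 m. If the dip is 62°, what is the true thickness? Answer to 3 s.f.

True thickness t = w · sin(dip) = 146 × sin 62°
t = 146 × 0.8829 = 128.910 m

129 m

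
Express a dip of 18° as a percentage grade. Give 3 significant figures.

grade % = 100 × tan 18° = 100 × 0.3249

32.5%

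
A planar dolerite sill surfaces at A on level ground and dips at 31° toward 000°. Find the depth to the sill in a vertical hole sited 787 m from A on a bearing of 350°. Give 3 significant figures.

466 m

The hole lies 10° from the dip direction, so the down-dip offset is 787 × cos 10° = 775.04 m.
Depth = down-dip offset × tan(dip) = 775.04 × tan 31° = 775.04 × 0.6009
Depth = 465.69 m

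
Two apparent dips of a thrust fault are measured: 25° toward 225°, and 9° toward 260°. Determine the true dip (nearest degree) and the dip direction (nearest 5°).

Each apparent-dip line lies in the plane. As unit vectors (x east, y north, z up), v₁ plunges 25°→225° and v₂ plunges 9°→260°.
Cross product v₁ × v₂ gives the pole to the plane: n ∝ (-0.028, -0.311, 0.513).
tan δ = √(n_x²+n_y²)/n_z = 0.312/0.513, so δ = 31.3°.
Dip direction = atan2(-0.028, -0.311) = 185° (azimuth of n's horizontal projection).

true dip 31°, dip direction 185°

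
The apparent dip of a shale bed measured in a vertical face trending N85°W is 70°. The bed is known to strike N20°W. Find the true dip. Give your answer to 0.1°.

71.7°

The section is 65° from the strike.
tan(true dip) = tan 70° / sin 65° = 3.0315
true dip = arctan 3.0315 = 71.74°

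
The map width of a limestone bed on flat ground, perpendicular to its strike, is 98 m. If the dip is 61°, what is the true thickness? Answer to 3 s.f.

True thickness t = w · sin(dip) = 98 × sin 61°
t = 98 × 0.8746 = 85.713 m

85.7 m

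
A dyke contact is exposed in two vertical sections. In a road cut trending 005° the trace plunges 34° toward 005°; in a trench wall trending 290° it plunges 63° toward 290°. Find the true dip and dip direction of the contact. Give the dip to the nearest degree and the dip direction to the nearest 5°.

true dip 63°, dip direction 295°

The two traces are lines in the plane: v₁ = (sin 5°·cos 34°, cos 5°·cos 34°, −sin 34°), v₂ = (sin 290°·cos 63°, cos 290°·cos 63°, −sin 63°).
The plane normal is n = v₁ × v₂ ∝ (-0.649, 0.303, 0.364).
tan δ = √(n_x²+n_y²)/n_z = 0.716/0.364, so δ = 63.1°.
Dip direction = atan2(-0.649, 0.303) = 295° (azimuth of n's horizontal projection).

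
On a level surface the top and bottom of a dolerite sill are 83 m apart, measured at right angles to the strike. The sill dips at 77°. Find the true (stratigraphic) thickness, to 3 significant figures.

True thickness t = w · sin(dip) = 83 × sin 77°
t = 83 × 0.9744 = 80.873 m

80.9 m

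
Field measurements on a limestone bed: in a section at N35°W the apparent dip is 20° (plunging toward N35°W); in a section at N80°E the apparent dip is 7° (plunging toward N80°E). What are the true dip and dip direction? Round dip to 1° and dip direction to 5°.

true dip 25°, dip direction 005°

Represent each trace as a vector plunging at its apparent dip toward its trend (east-north-up frame): v₁ = (-0.539, 0.770, -0.342), v₂ = (0.977, 0.172, -0.122).
n = v₁ × v₂ = (0.035, 0.400, 0.845) (taken with n_z > 0).
Dip δ = arctan(|n_h|/n_z) = arctan(0.402/0.845) = 25.4°.
The horizontal component of n points toward azimuth atan2(n_x, n_y) = 5°, the dip direction.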